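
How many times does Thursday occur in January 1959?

5

January 1959 has 31 days and begins on Thursday.
The first Thursday is January 1.
Thursdays fall on 1, 8, 15, 22, 29 — that's 5.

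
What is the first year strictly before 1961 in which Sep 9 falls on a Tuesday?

From one year to the next, a fixed date's weekday advances by 1, or by 2 when a Feb 29 lies between the two dates.
1961: September 9 is Saturday.
1960: Friday (−1)
1959: Wednesday (−2)
1958: Tuesday (−1)
Sep 9 falls on a Tuesday in 1958.

1958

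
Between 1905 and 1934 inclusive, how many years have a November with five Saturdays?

November has 30 days; it has five Saturdays when Saturday falls among the first (month-length − 28) days — i.e. when November 1 is one of Saturday/Friday.
November 1 by year: 1905:Wed 1906:Thu 1907:Fri✓ 1908:Sun 1909:Mon 1910:Tue 1911:Wed 1912:Fri✓ 1913:Sat✓ 1914:Sun 1915:Mon 1916:Wed 1917:Thu 1918:Fri✓ 1919:Sat✓ 1920:Mon 1921:Tue 1922:Wed 1923:Thu 1924:Sat✓ 1925:Sun 1926:Mon 1927:Tue 1928:Thu 1929:Fri✓ 1930:Sat✓ 1931:Sun 1932:Tue 1933:Wed 1934:Thu
Years with five Saturdays: 1907, 1912, 1913, 1918, 1919, 1924, 1929, 1930 → 8.

8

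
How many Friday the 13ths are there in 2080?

Check the 13th of each month of 2080: Jan 13: Sat, Feb 13: Tue, Mar 13: Wed, Apr 13: Sat, May 13: Mon, Jun 13: Thu, Jul 13: Sat, Aug 13: Tue, Sep 13: Fri, Oct 13: Sun, Nov 13: Wed, Dec 13: Fri.
Friday occurs in September, December — 2 months.

2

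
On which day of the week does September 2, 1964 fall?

January 1, 1964 is a Wednesday.
September 2 is day 246 of the year, i.e. 245 days after Jan 1.
245 mod 7 = 0, so advance 0 weekdays from Wednesday: Wednesday.

Wednesday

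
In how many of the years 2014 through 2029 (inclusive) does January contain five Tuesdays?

January has 31 days; it has five Tuesdays when Tuesday falls among the first (month-length − 28) days — i.e. when January 1 is one of Tuesday/Monday/Sunday.
January 1 by year: 2014:Wed 2015:Thu 2016:Fri 2017:Sun✓ 2018:Mon✓ 2019:Tue✓ 2020:Wed 2021:Fri 2022:Sat 2023:Sun✓ 2024:Mon✓ 2025:Wed 2026:Thu 2027:Fri 2028:Sat 2029:Mon✓
Years with five Tuesdays: 2017, 2018, 2019, 2023, 2024, 2029 → 6.

6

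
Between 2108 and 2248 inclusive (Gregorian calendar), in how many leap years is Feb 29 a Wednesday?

6

Leap years in 2108–2248: 35 of them.
Feb 29 weekday advances by 5 (mod 7) from one leap year to the next four years later (or differs when a century non-leap intervenes).
Leap-day weekdays: 2108:Wed✓ 2112:Mon 2116:Sat 2120:Thu 2124:Tue 2128:Sun 2132:Fri 2136:Wed✓ 2140:Mon 2144:Sat 2148:Thu 2152:Tue 2156:Sun …(9 more)… 2196:Mon 2204:Wed✓ 2208:Mon 2212:Sat 2216:Thu 2220:Tue 2224:Sun 2228:Fri 2232:Wed✓ 2236:Mon 2240:Sat 2244:Thu 2248:Tue
Wednesday: 2108, 2136, 2164, 2192, 2204, 2232 → 6.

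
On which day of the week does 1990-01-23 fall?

Tuesday

January 1, 1990 is a Monday.
January 23 is day 23 of the year, i.e. 22 days after Jan 1.
22 mod 7 = 1, so advance 1 weekday from Monday: Tuesday.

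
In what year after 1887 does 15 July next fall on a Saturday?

From one year to the next, a fixed date's weekday advances by 1, or by 2 when a Feb 29 lies between the two dates.
1887: July 15 is Friday.
1888: Sunday (+2)
1889: Monday (+1)
1890: Tuesday (+1)
1891: Wednesday (+1)
1892: Friday (+2)
1893: Saturday (+1)
15 July falls on a Saturday in 1893.

1893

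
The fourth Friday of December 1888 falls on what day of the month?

28

December 1, 1888 is a Saturday, so the first Friday is the 7th.
The fourth Friday is 7 + 21 = 28.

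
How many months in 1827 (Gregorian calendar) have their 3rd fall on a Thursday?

Check the 3rd of each month of 1827: Jan 3: Wed, Feb 3: Sat, Mar 3: Sat, Apr 3: Tue, May 3: Thu, Jun 3: Sun, Jul 3: Tue, Aug 3: Fri, Sep 3: Mon, Oct 3: Wed, Nov 3: Sat, Dec 3: Mon.
Thursday occurs in May — 1 month.

1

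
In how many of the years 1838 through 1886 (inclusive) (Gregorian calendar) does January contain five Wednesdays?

22

January has 31 days; it has five Wednesdays when Wednesday falls among the first (month-length − 28) days — i.e. when January 1 is one of Wednesday/Tuesday/Monday.
January 1 by year: 1838:Mon✓ 1839:Tue✓ 1840:Wed✓ 1841:Fri 1842:Sat 1843:Sun 1844:Mon✓ 1845:Wed✓ 1846:Thu 1847:Fri 1848:Sat 1849:Mon✓ 1850:Tue✓ 1851:Wed✓ 1852:Thu …(19 more)… 1872:Mon✓ 1873:Wed✓ 1874:Thu 1875:Fri 1876:Sat 1877:Mon✓ 1878:Tue✓ 1879:Wed✓ 1880:Thu 1881:Sat 1882:Sun 1883:Mon✓ 1884:Tue✓ 1885:Thu 1886:Fri
Years with five Wednesdays: 1838, 1839, 1840, 1844, 1845, 1849, 1850, 1851, 1855, 1856, 1861, 1862, 1866, 1867, 1868, 1872, 1873, 1877, 1878, 1879, 1883, 1884 → 22.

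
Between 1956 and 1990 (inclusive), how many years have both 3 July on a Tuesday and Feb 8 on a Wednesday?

Check each year's weekday for 3 July and Feb 8:
  1956: Tue/Wed ✓  1957: Wed/Fri  1958: Thu/Sat  1959: Fri/Sun  1960: Sun/Mon  1961: Mon/Wed  1962: Tue/Thu  1963: Wed/Fri  1964: Fri/Sat  1965: Sat/Mon  1966: Sun/Tue  1967: Mon/Wed  1968: Wed/Thu  1969: Thu/Sat  …(7 more)…  1977: Sun/Tue  1978: Mon/Wed  1979: Tue/Thu  1980: Thu/Fri  1981: Fri/Sun  1982: Sat/Mon  1983: Sun/Tue  1984: Tue/Wed ✓  1985: Wed/Fri  1986: Thu/Sat  1987: Fri/Sun  1988: Sun/Mon  1989: Mon/Wed  1990: Tue/Thu
Both conditions hold in: 1956, 1984 — 2.

2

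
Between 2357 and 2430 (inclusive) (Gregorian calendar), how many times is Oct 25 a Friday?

Track Oct 25's weekday year by year (advancing +1, or +2 across a Feb 29):
  2357: Fri ✓  2358: Sat (+1)  2359: Sun (+1)  2360: Tue (+2)  2361: Wed (+1)
  2362: Thu (+1)  2363: Fri (+1) ✓  2364: Sun (+2)  2365: Mon (+1)  2366: Tue (+1)
  2367: Wed (+1)  2368: Fri (+2) ✓  2369: Sat (+1)  2370: Sun (+1)  … (46 more years) …
  2417: Wed (+1)  2418: Thu (+1)  2419: Fri (+1) ✓  2420: Sun (+2)  2421: Mon (+1)
  2422: Tue (+1)  2423: Wed (+1)  2424: Fri (+2) ✓  2425: Sat (+1)  2426: Sun (+1)
  2427: Mon (+1)  2428: Wed (+2)  2429: Thu (+1)  2430: Fri (+1) ✓
Friday years: 2357, 2363, 2368, 2374, 2385, 2391, 2396, 2402, 2413, 2419, 2424, 2430 — 12 in total.

12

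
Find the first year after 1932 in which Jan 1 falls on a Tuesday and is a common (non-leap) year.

1935

Jan 1 advances by 2 weekdays after a leap year and by 1 after a common year.
1932: Jan 1 is Friday (leap).
1933: Sunday
1934: Monday
1935: Tuesday
1935 begins on a Tuesday and is a common year.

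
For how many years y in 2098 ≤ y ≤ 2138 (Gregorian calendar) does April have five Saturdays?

11

April has 30 days; it has five Saturdays when Saturday falls among the first (month-length − 28) days — i.e. when April 1 is one of Saturday/Friday.
April 1 by year: 2098:Tue 2099:Wed 2100:Thu 2101:Fri✓ 2102:Sat✓ 2103:Sun 2104:Tue 2105:Wed 2106:Thu 2107:Fri✓ 2108:Sun 2109:Mon 2110:Tue 2111:Wed 2112:Fri✓ …(11 more)… 2124:Sat✓ 2125:Sun 2126:Mon 2127:Tue 2128:Thu 2129:Fri✓ 2130:Sat✓ 2131:Sun 2132:Tue 2133:Wed 2134:Thu 2135:Fri✓ 2136:Sun 2137:Mon 2138:Tue
Years with five Saturdays: 2101, 2102, 2107, 2112, 2113, 2118, 2119, 2124, 2129, 2130, 2135 → 11.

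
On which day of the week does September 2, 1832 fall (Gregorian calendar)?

Sunday

January 1, 1832 is a Sunday.
September 2 is day 246 of the year, i.e. 245 days after Jan 1.
245 mod 7 = 0, so advance 0 weekdays from Sunday: Sunday.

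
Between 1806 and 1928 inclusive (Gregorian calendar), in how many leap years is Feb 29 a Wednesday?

Leap years in 1806–1928: 30 of them.
Feb 29 weekday advances by 5 (mod 7) from one leap year to the next four years later (or differs when a century non-leap intervenes).
Leap-day weekdays: 1808:Mon 1812:Sat 1816:Thu 1820:Tue 1824:Sun 1828:Fri 1832:Wed✓ 1836:Mon 1840:Sat 1844:Thu 1848:Tue 1852:Sun 1856:Fri …(4 more)… 1876:Tue 1880:Sun 1884:Fri 1888:Wed✓ 1892:Mon 1896:Sat 1904:Mon 1908:Sat 1912:Thu 1916:Tue 1920:Sun 1924:Fri 1928:Wed✓
Wednesday: 1832, 1860, 1888, 1928 → 4.

4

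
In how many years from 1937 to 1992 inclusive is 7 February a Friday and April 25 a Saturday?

Check each year's weekday for 7 February and April 25:
  1937: Sun/Sun  1938: Mon/Mon  1939: Tue/Tue  1940: Wed/Thu  1941: Fri/Fri  1942: Sat/Sat  1943: Sun/Sun  1944: Mon/Tue  1945: Wed/Wed  1946: Thu/Thu  1947: Fri/Fri  1948: Sat/Sun  1949: Mon/Mon  1950: Tue/Tue  …(28 more)…  1979: Wed/Wed  1980: Thu/Fri  1981: Sat/Sat  1982: Sun/Sun  1983: Mon/Mon  1984: Tue/Wed  1985: Thu/Thu  1986: Fri/Fri  1987: Sat/Sat  1988: Sun/Mon  1989: Tue/Tue  1990: Wed/Wed  1991: Thu/Thu  1992: Fri/Sat ✓
Both conditions hold in: 1964, 1992 — 2.

2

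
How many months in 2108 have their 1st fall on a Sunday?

3

Check the 1st of each month of 2108: Jan 1: Sun, Feb 1: Wed, Mar 1: Thu, Apr 1: Sun, May 1: Tue, Jun 1: Fri, Jul 1: Sun, Aug 1: Wed, Sep 1: Sat, Oct 1: Mon, Nov 1: Thu, Dec 1: Sat.
Sunday occurs in January, April, July — 3 months.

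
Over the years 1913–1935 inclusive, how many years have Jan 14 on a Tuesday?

3

Track Jan 14's weekday year by year (advancing +1, or +2 across a Feb 29):
  1913: Tue ✓  1914: Wed (+1)  1915: Thu (+1)  1916: Fri (+1)  1917: Sun (+2)
  1918: Mon (+1)  1919: Tue (+1) ✓  1920: Wed (+1)  1921: Fri (+2)  1922: Sat (+1)
  1923: Sun (+1)  1924: Mon (+1)  1925: Wed (+2)  1926: Thu (+1)  1927: Fri (+1)
  1928: Sat (+1)  1929: Mon (+2)  1930: Tue (+1) ✓  1931: Wed (+1)  1932: Thu (+1)
  1933: Sat (+2)  1934: Sun (+1)  1935: Mon (+1)
Tuesday years: 1913, 1919, 1930 — 3 in total.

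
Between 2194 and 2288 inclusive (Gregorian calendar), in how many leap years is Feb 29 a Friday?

Leap years in 2194–2288: 23 of them.
Feb 29 weekday advances by 5 (mod 7) from one leap year to the next four years later (or differs when a century non-leap intervenes).
Leap-day weekdays: 2196:Mon 2204:Wed 2208:Mon 2212:Sat 2216:Thu 2220:Tue 2224:Sun 2228:Fri✓ 2232:Wed 2236:Mon 2240:Sat 2244:Thu 2248:Tue 2252:Sun 2256:Fri✓ 2260:Wed 2264:Mon 2268:Sat 2272:Thu 2276:Tue 2280:Sun 2284:Fri✓ 2288:Wed
Friday: 2228, 2256, 2284 → 3.

3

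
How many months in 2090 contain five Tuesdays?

4

A month of length L has five Tuesdays iff its first Tuesday is on day ≤ L−28 (so day 1–3 in a 31-day month, 1–2 in a 30-day month, day 1 in a leap February).
Checking each month of 2090: Jan starts Sun (31d) ✓; Feb starts Wed (28d); Mar starts Wed (31d); Apr starts Sat (30d); May starts Mon (31d) ✓; Jun starts Thu (30d); Jul starts Sat (31d); Aug starts Tue (31d) ✓; Sep starts Fri (30d); Oct starts Sun (31d) ✓; Nov starts Wed (30d); Dec starts Fri (31d).
Five-Tuesday months: January, May, August, October → 4.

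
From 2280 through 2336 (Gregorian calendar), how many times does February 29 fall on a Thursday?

Leap years in 2280–2336: 14 of them.
Feb 29 weekday advances by 5 (mod 7) from one leap year to the next four years later (or differs when a century non-leap intervenes).
Leap-day weekdays: 2280:Sun 2284:Fri 2288:Wed 2292:Mon 2296:Sat 2304:Mon 2308:Sat 2312:Thu✓ 2316:Tue 2320:Sun 2324:Fri 2328:Wed 2332:Mon 2336:Sat
Thursday: 2312 → 1.

1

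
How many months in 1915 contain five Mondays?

4

A month of length L has five Mondays iff its first Monday is on day ≤ L−28 (so day 1–3 in a 31-day month, 1–2 in a 30-day month, day 1 in a leap February).
Checking each month of 1915: Jan starts Fri (31d); Feb starts Mon (28d); Mar starts Mon (31d) ✓; Apr starts Thu (30d); May starts Sat (31d) ✓; Jun starts Tue (30d); Jul starts Thu (31d); Aug starts Sun (31d) ✓; Sep starts Wed (30d); Oct starts Fri (31d); Nov starts Mon (30d) ✓; Dec starts Wed (31d).
Five-Monday months: March, May, August, November → 4.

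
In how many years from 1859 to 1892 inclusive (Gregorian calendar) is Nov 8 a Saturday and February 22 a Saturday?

4

Check each year's weekday for Nov 8 and February 22:
  1859: Tue/Tue  1860: Thu/Wed  1861: Fri/Fri  1862: Sat/Sat ✓  1863: Sun/Sun  1864: Tue/Mon  1865: Wed/Wed  1866: Thu/Thu  1867: Fri/Fri  1868: Sun/Sat  1869: Mon/Mon  1870: Tue/Tue  1871: Wed/Wed  1872: Fri/Thu  …(6 more)…  1879: Sat/Sat ✓  1880: Mon/Sun  1881: Tue/Tue  1882: Wed/Wed  1883: Thu/Thu  1884: Sat/Fri  1885: Sun/Sun  1886: Mon/Mon  1887: Tue/Tue  1888: Thu/Wed  1889: Fri/Fri  1890: Sat/Sat ✓  1891: Sun/Sun  1892: Tue/Mon
Both conditions hold in: 1862, 1873, 1879, 1890 — 4.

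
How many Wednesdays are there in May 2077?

May 2077 has 31 days and begins on Saturday.
The first Wednesday is May 5.
Wednesdays fall on 5, 12, 19, 26 — that's 4.

4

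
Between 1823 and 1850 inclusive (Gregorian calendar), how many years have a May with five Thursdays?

12

May has 31 days; it has five Thursdays when Thursday falls among the first (month-length − 28) days — i.e. when May 1 is one of Thursday/Wednesday/Tuesday.
May 1 by year: 1823:Thu✓ 1824:Sat 1825:Sun 1826:Mon 1827:Tue✓ 1828:Thu✓ 1829:Fri 1830:Sat 1831:Sun 1832:Tue✓ 1833:Wed✓ 1834:Thu✓ 1835:Fri 1836:Sun 1837:Mon 1838:Tue✓ 1839:Wed✓ 1840:Fri 1841:Sat 1842:Sun 1843:Mon 1844:Wed✓ 1845:Thu✓ 1846:Fri 1847:Sat 1848:Mon 1849:Tue✓ 1850:Wed✓
Years with five Thursdays: 1823, 1827, 1828, 1832, 1833, 1834, 1838, 1839, 1844, 1845, 1849, 1850 → 12.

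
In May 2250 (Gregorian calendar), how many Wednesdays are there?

5

May 2250 has 31 days and begins on Wednesday.
The first Wednesday is May 1.
Wednesdays fall on 1, 8, 15, 22, 29 — that's 5.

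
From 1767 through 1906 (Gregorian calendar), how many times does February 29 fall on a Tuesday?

Leap years in 1767–1906: 33 of them.
Feb 29 weekday advances by 5 (mod 7) from one leap year to the next four years later (or differs when a century non-leap intervenes).
Leap-day weekdays: 1768:Mon 1772:Sat 1776:Thu 1780:Tue✓ 1784:Sun 1788:Fri 1792:Wed 1796:Mon 1804:Wed 1808:Mon 1812:Sat 1816:Thu 1820:Tue✓ …(7 more)… 1852:Sun 1856:Fri 1860:Wed 1864:Mon 1868:Sat 1872:Thu 1876:Tue✓ 1880:Sun 1884:Fri 1888:Wed 1892:Mon 1896:Sat 1904:Mon
Tuesday: 1780, 1820, 1848, 1876 → 4.

4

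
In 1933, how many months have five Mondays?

4

A month of length L has five Mondays iff its first Monday is on day ≤ L−28 (so day 1–3 in a 31-day month, 1–2 in a 30-day month, day 1 in a leap February).
Checking each month of 1933: Jan starts Sun (31d) ✓; Feb starts Wed (28d); Mar starts Wed (31d); Apr starts Sat (30d); May starts Mon (31d) ✓; Jun starts Thu (30d); Jul starts Sat (31d) ✓; Aug starts Tue (31d); Sep starts Fri (30d); Oct starts Sun (31d) ✓; Nov starts Wed (30d); Dec starts Fri (31d).
Five-Monday months: January, May, July, October → 4.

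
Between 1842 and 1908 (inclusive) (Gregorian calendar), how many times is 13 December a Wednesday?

Track 13 December's weekday year by year (advancing +1, or +2 across a Feb 29):
  1842: Tue  1843: Wed (+1) ✓  1844: Fri (+2)  1845: Sat (+1)  1846: Sun (+1)
  1847: Mon (+1)  1848: Wed (+2) ✓  1849: Thu (+1)  1850: Fri (+1)  1851: Sat (+1)
  1852: Mon (+2)  1853: Tue (+1)  1854: Wed (+1) ✓  1855: Thu (+1)  … (39 more years) …
  1895: Fri (+1)  1896: Sun (+2)  1897: Mon (+1)  1898: Tue (+1)  1899: Wed (+1) ✓
  1900: Thu (+1)  1901: Fri (+1)  1902: Sat (+1)  1903: Sun (+1)  1904: Tue (+2)
  1905: Wed (+1) ✓  1906: Thu (+1)  1907: Fri (+1)  1908: Sun (+2)
Wednesday years: 1843, 1848, 1854, 1865, 1871, 1876, 1882, 1893, 1899, 1905 — 10 in total.

10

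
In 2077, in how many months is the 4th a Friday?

Check the 4th of each month of 2077: Jan 4: Mon, Feb 4: Thu, Mar 4: Thu, Apr 4: Sun, May 4: Tue, Jun 4: Fri, Jul 4: Sun, Aug 4: Wed, Sep 4: Sat, Oct 4: Mon, Nov 4: Thu, Dec 4: Sat.
Friday occurs in June — 1 month.

1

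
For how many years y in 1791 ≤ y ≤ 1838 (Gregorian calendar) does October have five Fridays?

October has 31 days; it has five Fridays when Friday falls among the first (month-length − 28) days — i.e. when October 1 is one of Friday/Thursday/Wednesday.
October 1 by year: 1791:Sat 1792:Mon 1793:Tue 1794:Wed✓ 1795:Thu✓ 1796:Sat 1797:Sun 1798:Mon 1799:Tue 1800:Wed✓ 1801:Thu✓ 1802:Fri✓ 1803:Sat 1804:Mon 1805:Tue …(18 more)… 1824:Fri✓ 1825:Sat 1826:Sun 1827:Mon 1828:Wed✓ 1829:Thu✓ 1830:Fri✓ 1831:Sat 1832:Mon 1833:Tue 1834:Wed✓ 1835:Thu✓ 1836:Sat 1837:Sun 1838:Mon
Years with five Fridays: 1794, 1795, 1800, 1801, 1802, 1806, 1807, 1812, 1813, 1817, 1818, 1819, 1823, 1824, 1828, 1829, 1830, 1834, 1835 → 19.

19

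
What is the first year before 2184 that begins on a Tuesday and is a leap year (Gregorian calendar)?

2160

Jan 1 advances by 2 weekdays after a leap year and by 1 after a common year.
2184: Jan 1 is Thursday (leap).
2183: Wednesday
2182: Tuesday
2181: Monday
2180: Saturday (leap)
2179: Friday
2178: Thursday
2177: Wednesday
2176: Monday (leap)
2175: Sunday
2174: Saturday
2173: Friday
2172: Wednesday (leap)
2171: Tuesday
2170: Monday
2169: Sunday
2168: Friday (leap)
2167: Thursday
2166: Wednesday
2165: Tuesday
2164: Sunday (leap)
2163: Saturday
2162: Friday
2161: Thursday
2160: Tuesday (leap)
2160 begins on a Tuesday and is a leap year.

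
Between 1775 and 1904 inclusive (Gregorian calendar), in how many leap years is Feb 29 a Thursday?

4

Leap years in 1775–1904: 31 of them.
Feb 29 weekday advances by 5 (mod 7) from one leap year to the next four years later (or differs when a century non-leap intervenes).
Leap-day weekdays: 1776:Thu✓ 1780:Tue 1784:Sun 1788:Fri 1792:Wed 1796:Mon 1804:Wed 1808:Mon 1812:Sat 1816:Thu✓ 1820:Tue 1824:Sun 1828:Fri …(5 more)… 1852:Sun 1856:Fri 1860:Wed 1864:Mon 1868:Sat 1872:Thu✓ 1876:Tue 1880:Sun 1884:Fri 1888:Wed 1892:Mon 1896:Sat 1904:Mon
Thursday: 1776, 1816, 1844, 1872 → 4.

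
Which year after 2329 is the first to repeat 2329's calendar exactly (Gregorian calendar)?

Two years share a calendar iff Jan 1 falls on the same weekday and both are leap or both are common. 2329: Jan 1 is Tuesday, common year.
2330: Jan 1 Wednesday, common
2331: Jan 1 Thursday, common
2332: Jan 1 Friday, leap
2333: Jan 1 Sunday, common
2334: Jan 1 Monday, common
2335: Jan 1 Tuesday, common
2335 matches on both conditions.

2335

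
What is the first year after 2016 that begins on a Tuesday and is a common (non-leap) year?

2019

Jan 1 advances by 2 weekdays after a leap year and by 1 after a common year.
2016: Jan 1 is Friday (leap).
2017: Sunday
2018: Monday
2019: Tuesday
2019 begins on a Tuesday and is a common year.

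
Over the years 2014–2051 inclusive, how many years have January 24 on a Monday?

Track January 24's weekday year by year (advancing +1, or +2 across a Feb 29):
  2014: Fri  2015: Sat (+1)  2016: Sun (+1)  2017: Tue (+2)  2018: Wed (+1)
  2019: Thu (+1)  2020: Fri (+1)  2021: Sun (+2)  2022: Mon (+1) ✓  2023: Tue (+1)
  2024: Wed (+1)  2025: Fri (+2)  2026: Sat (+1)  2027: Sun (+1)  … (10 more years) …
  2038: Sun (+1)  2039: Mon (+1) ✓  2040: Tue (+1)  2041: Thu (+2)  2042: Fri (+1)
  2043: Sat (+1)  2044: Sun (+1)  2045: Tue (+2)  2046: Wed (+1)  2047: Thu (+1)
  2048: Fri (+1)  2049: Sun (+2)  2050: Mon (+1) ✓  2051: Tue (+1)
Monday years: 2022, 2028, 2033, 2039, 2050 — 5 in total.

5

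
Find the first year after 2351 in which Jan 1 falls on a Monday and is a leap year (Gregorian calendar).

Jan 1 advances by 2 weekdays after a leap year and by 1 after a common year.
2351: Jan 1 is Monday.
2352: Tuesday (leap)
2353: Thursday
2354: Friday
2355: Saturday
2356: Sunday (leap)
2357: Tuesday
2358: Wednesday
2359: Thursday
2360: Friday (leap)
2361: Sunday
2362: Monday
2363: Tuesday
2364: Wednesday (leap)
2365: Friday
2366: Saturday
2367: Sunday
2368: Monday (leap)
2368 begins on a Monday and is a leap year.

2368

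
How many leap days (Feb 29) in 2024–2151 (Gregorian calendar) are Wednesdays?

5

Leap years in 2024–2151: 31 of them.
Feb 29 weekday advances by 5 (mod 7) from one leap year to the next four years later (or differs when a century non-leap intervenes).
Leap-day weekdays: 2024:Thu 2028:Tue 2032:Sun 2036:Fri 2040:Wed✓ 2044:Mon 2048:Sat 2052:Thu 2056:Tue 2060:Sun 2064:Fri 2068:Wed✓ 2072:Mon …(5 more)… 2096:Wed✓ 2104:Fri 2108:Wed✓ 2112:Mon 2116:Sat 2120:Thu 2124:Tue 2128:Sun 2132:Fri 2136:Wed✓ 2140:Mon 2144:Sat 2148:Thu
Wednesday: 2040, 2068, 2096, 2108, 2136 → 5.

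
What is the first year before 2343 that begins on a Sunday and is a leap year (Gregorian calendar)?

2328

Jan 1 advances by 2 weekdays after a leap year and by 1 after a common year.
2343: Jan 1 is Friday.
2342: Thursday
2341: Wednesday
2340: Monday (leap)
2339: Sunday
2338: Saturday
2337: Friday
2336: Wednesday (leap)
2335: Tuesday
2334: Monday
2333: Sunday
2332: Friday (leap)
2331: Thursday
2330: Wednesday
2329: Tuesday
2328: Sunday (leap)
2328 begins on a Sunday and is a leap year.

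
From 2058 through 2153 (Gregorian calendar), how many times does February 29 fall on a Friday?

Leap years in 2058–2153: 23 of them.
Feb 29 weekday advances by 5 (mod 7) from one leap year to the next four years later (or differs when a century non-leap intervenes).
Leap-day weekdays: 2060:Sun 2064:Fri✓ 2068:Wed 2072:Mon 2076:Sat 2080:Thu 2084:Tue 2088:Sun 2092:Fri✓ 2096:Wed 2104:Fri✓ 2108:Wed 2112:Mon 2116:Sat 2120:Thu 2124:Tue 2128:Sun 2132:Fri✓ 2136:Wed 2140:Mon 2144:Sat 2148:Thu 2152:Tue
Friday: 2064, 2092, 2104, 2132 → 4.

4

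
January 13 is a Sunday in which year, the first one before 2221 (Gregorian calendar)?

2211

From one year to the next, a fixed date's weekday advances by 1, or by 2 when a Feb 29 lies between the two dates.
2221: January 13 is Saturday.
2220: Thursday (−2)
2219: Wednesday (−1)
2218: Tuesday (−1)
2217: Monday (−1)
2216: Saturday (−2)
2215: Friday (−1)
2214: Thursday (−1)
2213: Wednesday (−1)
2212: Monday (−2)
2211: Sunday (−1)
January 13 falls on a Sunday in 2211.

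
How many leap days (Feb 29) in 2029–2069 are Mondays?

1

Leap years in 2029–2069: 10 of them.
Feb 29 weekday advances by 5 (mod 7) from one leap year to the next four years later (or differs when a century non-leap intervenes).
Leap-day weekdays: 2032:Sun 2036:Fri 2040:Wed 2044:Mon✓ 2048:Sat 2052:Thu 2056:Tue 2060:Sun 2064:Fri 2068:Wed
Monday: 2044 → 1.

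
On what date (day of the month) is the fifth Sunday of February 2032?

29

February 1, 2032 is a Sunday, so the first Sunday is the 1st.
The fifth Sunday is 1 + 28 = 29.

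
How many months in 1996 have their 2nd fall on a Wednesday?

1

Check the 2nd of each month of 1996: Jan 2: Tue, Feb 2: Fri, Mar 2: Sat, Apr 2: Tue, May 2: Thu, Jun 2: Sun, Jul 2: Tue, Aug 2: Fri, Sep 2: Mon, Oct 2: Wed, Nov 2: Sat, Dec 2: Mon.
Wednesday occurs in October — 1 month.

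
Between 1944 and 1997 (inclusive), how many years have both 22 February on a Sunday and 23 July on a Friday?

2

Check each year's weekday for 22 February and 23 July:
  1944: Tue/Sun  1945: Thu/Mon  1946: Fri/Tue  1947: Sat/Wed  1948: Sun/Fri ✓  1949: Tue/Sat  1950: Wed/Sun  1951: Thu/Mon  1952: Fri/Wed  1953: Sun/Thu  1954: Mon/Fri  1955: Tue/Sat  1956: Wed/Mon  1957: Fri/Tue  …(26 more)…  1984: Wed/Mon  1985: Fri/Tue  1986: Sat/Wed  1987: Sun/Thu  1988: Mon/Sat  1989: Wed/Sun  1990: Thu/Mon  1991: Fri/Tue  1992: Sat/Thu  1993: Mon/Fri  1994: Tue/Sat  1995: Wed/Sun  1996: Thu/Tue  1997: Sat/Wed
Both conditions hold in: 1948, 1976 — 2.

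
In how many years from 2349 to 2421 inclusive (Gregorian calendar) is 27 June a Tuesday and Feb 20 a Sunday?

Check each year's weekday for 27 June and Feb 20:
  2349: Mon/Sun  2350: Tue/Mon  2351: Wed/Tue  2352: Fri/Wed  2353: Sat/Fri  2354: Sun/Sat  2355: Mon/Sun  2356: Wed/Mon  2357: Thu/Wed  2358: Fri/Thu  2359: Sat/Fri  2360: Mon/Sat  2361: Tue/Mon  2362: Wed/Tue  …(45 more)…  2408: Fri/Wed  2409: Sat/Fri  2410: Sun/Sat  2411: Mon/Sun  2412: Wed/Mon  2413: Thu/Wed  2414: Fri/Thu  2415: Sat/Fri  2416: Mon/Sat  2417: Tue/Mon  2418: Wed/Tue  2419: Thu/Wed  2420: Sat/Thu  2421: Sun/Sat
Both conditions hold in: 2372, 2400 — 2.

2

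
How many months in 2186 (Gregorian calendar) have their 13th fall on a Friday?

Check the 13th of each month of 2186: Jan 13: Fri, Feb 13: Mon, Mar 13: Mon, Apr 13: Thu, May 13: Sat, Jun 13: Tue, Jul 13: Thu, Aug 13: Sun, Sep 13: Wed, Oct 13: Fri, Nov 13: Mon, Dec 13: Wed.
Friday occurs in January, October — 2 months.

2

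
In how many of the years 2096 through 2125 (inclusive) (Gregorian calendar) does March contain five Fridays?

March has 31 days; it has five Fridays when Friday falls among the first (month-length − 28) days — i.e. when March 1 is one of Friday/Thursday/Wednesday.
March 1 by year: 2096:Thu✓ 2097:Fri✓ 2098:Sat 2099:Sun 2100:Mon 2101:Tue 2102:Wed✓ 2103:Thu✓ 2104:Sat 2105:Sun 2106:Mon 2107:Tue 2108:Thu✓ 2109:Fri✓ 2110:Sat 2111:Sun 2112:Tue 2113:Wed✓ 2114:Thu✓ 2115:Fri✓ 2116:Sun 2117:Mon 2118:Tue 2119:Wed✓ 2120:Fri✓ 2121:Sat 2122:Sun 2123:Mon 2124:Wed✓ 2125:Thu✓
Years with five Fridays: 2096, 2097, 2102, 2103, 2108, 2109, 2113, 2114, 2115, 2119, 2120, 2124, 2125 → 13.

13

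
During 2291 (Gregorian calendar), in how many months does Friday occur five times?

4

A month of length L has five Fridays iff its first Friday is on day ≤ L−28 (so day 1–3 in a 31-day month, 1–2 in a 30-day month, day 1 in a leap February).
Checking each month of 2291: Jan starts Thu (31d) ✓; Feb starts Sun (28d); Mar starts Sun (31d); Apr starts Wed (30d); May starts Fri (31d) ✓; Jun starts Mon (30d); Jul starts Wed (31d) ✓; Aug starts Sat (31d); Sep starts Tue (30d); Oct starts Thu (31d) ✓; Nov starts Sun (30d); Dec starts Tue (31d).
Five-Friday months: January, May, July, October → 4.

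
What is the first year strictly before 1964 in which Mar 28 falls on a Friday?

1958

From one year to the next, a fixed date's weekday advances by 1, or by 2 when a Feb 29 lies between the two dates.
1964: March 28 is Saturday.
1963: Thursday (−2)
1962: Wednesday (−1)
1961: Tuesday (−1)
1960: Monday (−1)
1959: Saturday (−2)
1958: Friday (−1)
Mar 28 falls on a Friday in 1958.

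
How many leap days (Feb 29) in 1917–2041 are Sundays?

Leap years in 1917–2041: 31 of them.
Feb 29 weekday advances by 5 (mod 7) from one leap year to the next four years later (or differs when a century non-leap intervenes).
Leap-day weekdays: 1920:Sun✓ 1924:Fri 1928:Wed 1932:Mon 1936:Sat 1940:Thu 1944:Tue 1948:Sun✓ 1952:Fri 1956:Wed 1960:Mon 1964:Sat 1968:Thu …(5 more)… 1992:Sat 1996:Thu 2000:Tue 2004:Sun✓ 2008:Fri 2012:Wed 2016:Mon 2020:Sat 2024:Thu 2028:Tue 2032:Sun✓ 2036:Fri 2040:Wed
Sunday: 1920, 1948, 1976, 2004, 2032 → 5.

5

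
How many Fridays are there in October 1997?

5

October 1997 has 31 days and begins on Wednesday.
The first Friday is October 3.
Fridays fall on 3, 10, 17, 24, 31 — that's 5.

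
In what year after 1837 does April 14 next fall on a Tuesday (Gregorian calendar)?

From one year to the next, a fixed date's weekday advances by 1, or by 2 when a Feb 29 lies between the two dates.
1837: April 14 is Friday.
1838: Saturday (+1)
1839: Sunday (+1)
1840: Tuesday (+2)
April 14 falls on a Tuesday in 1840.

1840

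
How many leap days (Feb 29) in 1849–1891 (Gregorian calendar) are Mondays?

1

Leap years in 1849–1891: 10 of them.
Feb 29 weekday advances by 5 (mod 7) from one leap year to the next four years later (or differs when a century non-leap intervenes).
Leap-day weekdays: 1852:Sun 1856:Fri 1860:Wed 1864:Mon✓ 1868:Sat 1872:Thu 1876:Tue 1880:Sun 1884:Fri 1888:Wed
Monday: 1864 → 1.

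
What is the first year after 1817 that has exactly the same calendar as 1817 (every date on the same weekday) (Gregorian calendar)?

1823

Two years share a calendar iff Jan 1 falls on the same weekday and both are leap or both are common. 1817: Jan 1 is Wednesday, common year.
1818: Jan 1 Thursday, common
1819: Jan 1 Friday, common
1820: Jan 1 Saturday, leap
1821: Jan 1 Monday, common
1822: Jan 1 Tuesday, common
1823: Jan 1 Wednesday, common
1823 matches on both conditions.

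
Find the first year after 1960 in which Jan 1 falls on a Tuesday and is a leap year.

Jan 1 advances by 2 weekdays after a leap year and by 1 after a common year.
1960: Jan 1 is Friday (leap).
1961: Sunday
1962: Monday
1963: Tuesday
1964: Wednesday (leap)
1965: Friday
1966: Saturday
1967: Sunday
1968: Monday (leap)
1969: Wednesday
1970: Thursday
1971: Friday
1972: Saturday (leap)
1973: Monday
1974: Tuesday
1975: Wednesday
1976: Thursday (leap)
1977: Saturday
1978: Sunday
1979: Monday
1980: Tuesday (leap)
1980 begins on a Tuesday and is a leap year.

1980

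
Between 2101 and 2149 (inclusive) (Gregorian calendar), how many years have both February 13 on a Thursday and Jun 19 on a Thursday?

Check each year's weekday for February 13 and Jun 19:
  2101: Sun/Sun  2102: Mon/Mon  2103: Tue/Tue  2104: Wed/Thu  2105: Fri/Fri  2106: Sat/Sat  2107: Sun/Sun  2108: Mon/Tue  2109: Wed/Wed  2110: Thu/Thu ✓  2111: Fri/Fri  2112: Sat/Sun  2113: Mon/Mon  2114: Tue/Tue  …(21 more)…  2136: Mon/Tue  2137: Wed/Wed  2138: Thu/Thu ✓  2139: Fri/Fri  2140: Sat/Sun  2141: Mon/Mon  2142: Tue/Tue  2143: Wed/Wed  2144: Thu/Fri  2145: Sat/Sat  2146: Sun/Sun  2147: Mon/Mon  2148: Tue/Wed  2149: Thu/Thu ✓
Both conditions hold in: 2110, 2121, 2127, 2138, 2149 — 5.

5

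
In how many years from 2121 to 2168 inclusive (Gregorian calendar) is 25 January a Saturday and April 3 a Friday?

1

Check each year's weekday for 25 January and April 3:
  2121: Sat/Thu  2122: Sun/Fri  2123: Mon/Sat  2124: Tue/Mon  2125: Thu/Tue  2126: Fri/Wed  2127: Sat/Thu  2128: Sun/Sat  2129: Tue/Sun  2130: Wed/Mon  2131: Thu/Tue  2132: Fri/Thu  2133: Sun/Fri  2134: Mon/Sat  …(20 more)…  2155: Sat/Thu  2156: Sun/Sat  2157: Tue/Sun  2158: Wed/Mon  2159: Thu/Tue  2160: Fri/Thu  2161: Sun/Fri  2162: Mon/Sat  2163: Tue/Sun  2164: Wed/Tue  2165: Fri/Wed  2166: Sat/Thu  2167: Sun/Fri  2168: Mon/Sun
Both conditions hold in: 2144 — 1.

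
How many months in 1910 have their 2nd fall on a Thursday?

1

Check the 2nd of each month of 1910: Jan 2: Sun, Feb 2: Wed, Mar 2: Wed, Apr 2: Sat, May 2: Mon, Jun 2: Thu, Jul 2: Sat, Aug 2: Tue, Sep 2: Fri, Oct 2: Sun, Nov 2: Wed, Dec 2: Fri.
Thursday occurs in June — 1 month.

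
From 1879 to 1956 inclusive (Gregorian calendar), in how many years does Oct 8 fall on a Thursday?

11

Track Oct 8's weekday year by year (advancing +1, or +2 across a Feb 29):
  1879: Wed  1880: Fri (+2)  1881: Sat (+1)  1882: Sun (+1)  1883: Mon (+1)
  1884: Wed (+2)  1885: Thu (+1) ✓  1886: Fri (+1)  1887: Sat (+1)  1888: Mon (+2)
  1889: Tue (+1)  1890: Wed (+1)  1891: Thu (+1) ✓  1892: Sat (+2)  … (50 more years) …
  1943: Fri (+1)  1944: Sun (+2)  1945: Mon (+1)  1946: Tue (+1)  1947: Wed (+1)
  1948: Fri (+2)  1949: Sat (+1)  1950: Sun (+1)  1951: Mon (+1)  1952: Wed (+2)
  1953: Thu (+1) ✓  1954: Fri (+1)  1955: Sat (+1)  1956: Mon (+2)
Thursday years: 1885, 1891, 1896, 1903, 1908, 1914, 1925, 1931, 1936, 1942, 1953 — 11 in total.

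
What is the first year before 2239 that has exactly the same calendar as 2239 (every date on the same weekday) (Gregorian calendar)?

2233

Two years share a calendar iff Jan 1 falls on the same weekday and both are leap or both are common. 2239: Jan 1 is Tuesday, common year.
2238: Jan 1 Monday, common
2237: Jan 1 Sunday, common
2236: Jan 1 Friday, leap
2235: Jan 1 Thursday, common
2234: Jan 1 Wednesday, common
2233: Jan 1 Tuesday, common
2233 matches on both conditions.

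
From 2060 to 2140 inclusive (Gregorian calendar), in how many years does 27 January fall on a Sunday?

Track 27 January's weekday year by year (advancing +1, or +2 across a Feb 29):
  2060: Tue  2061: Thu (+2)  2062: Fri (+1)  2063: Sat (+1)  2064: Sun (+1) ✓
  2065: Tue (+2)  2066: Wed (+1)  2067: Thu (+1)  2068: Fri (+1)  2069: Sun (+2) ✓
  2070: Mon (+1)  2071: Tue (+1)  2072: Wed (+1)  2073: Fri (+2)  … (53 more years) …
  2127: Mon (+1)  2128: Tue (+1)  2129: Thu (+2)  2130: Fri (+1)  2131: Sat (+1)
  2132: Sun (+1) ✓  2133: Tue (+2)  2134: Wed (+1)  2135: Thu (+1)  2136: Fri (+1)
  2137: Sun (+2) ✓  2138: Mon (+1)  2139: Tue (+1)  2140: Wed (+1)
Sunday years: 2064, 2069, 2075, 2086, 2092, 2097, 2104, 2109, 2115, 2126, 2132, 2137 — 12 in total.

12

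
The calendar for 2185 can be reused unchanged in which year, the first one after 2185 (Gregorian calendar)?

Two years share a calendar iff Jan 1 falls on the same weekday and both are leap or both are common. 2185: Jan 1 is Saturday, common year.
2186: Jan 1 Sunday, common
2187: Jan 1 Monday, common
2188: Jan 1 Tuesday, leap
2189: Jan 1 Thursday, common
2190: Jan 1 Friday, common
2191: Jan 1 Saturday, common
2191 matches on both conditions.

2191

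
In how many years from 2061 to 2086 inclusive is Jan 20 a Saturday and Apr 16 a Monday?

Check each year's weekday for Jan 20 and Apr 16:
  2061: Thu/Sat  2062: Fri/Sun  2063: Sat/Mon ✓  2064: Sun/Wed  2065: Tue/Thu  2066: Wed/Fri  2067: Thu/Sat  2068: Fri/Mon  2069: Sun/Tue  2070: Mon/Wed  2071: Tue/Thu  2072: Wed/Sat  2073: Fri/Sun  2074: Sat/Mon ✓  2075: Sun/Tue  2076: Mon/Thu  2077: Wed/Fri  2078: Thu/Sat  2079: Fri/Sun  2080: Sat/Tue  2081: Mon/Wed  2082: Tue/Thu  2083: Wed/Fri  2084: Thu/Sun  2085: Sat/Mon ✓  2086: Sun/Tue
Both conditions hold in: 2063, 2074, 2085 — 3.

3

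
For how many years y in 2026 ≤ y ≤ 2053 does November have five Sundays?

November has 30 days; it has five Sundays when Sunday falls among the first (month-length − 28) days — i.e. when November 1 is one of Sunday/Saturday.
November 1 by year: 2026:Sun✓ 2027:Mon 2028:Wed 2029:Thu 2030:Fri 2031:Sat✓ 2032:Mon 2033:Tue 2034:Wed 2035:Thu 2036:Sat✓ 2037:Sun✓ 2038:Mon 2039:Tue 2040:Thu 2041:Fri 2042:Sat✓ 2043:Sun✓ 2044:Tue 2045:Wed 2046:Thu 2047:Fri 2048:Sun✓ 2049:Mon 2050:Tue 2051:Wed 2052:Fri 2053:Sat✓
Years with five Sundays: 2026, 2031, 2036, 2037, 2042, 2043, 2048, 2053 → 8.

8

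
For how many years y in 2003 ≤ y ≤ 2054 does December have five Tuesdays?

23

December has 31 days; it has five Tuesdays when Tuesday falls among the first (month-length − 28) days — i.e. when December 1 is one of Tuesday/Monday/Sunday.
December 1 by year: 2003:Mon✓ 2004:Wed 2005:Thu 2006:Fri 2007:Sat 2008:Mon✓ 2009:Tue✓ 2010:Wed 2011:Thu 2012:Sat 2013:Sun✓ 2014:Mon✓ 2015:Tue✓ 2016:Thu 2017:Fri …(22 more)… 2040:Sat 2041:Sun✓ 2042:Mon✓ 2043:Tue✓ 2044:Thu 2045:Fri 2046:Sat 2047:Sun✓ 2048:Tue✓ 2049:Wed 2050:Thu 2051:Fri 2052:Sun✓ 2053:Mon✓ 2054:Tue✓
Years with five Tuesdays: 2003, 2008, 2009, 2013, 2014, 2015, 2019, 2020, 2024, 2025, 2026, 2030, 2031, 2036, 2037, 2041, 2042, 2043, 2047, 2048, 2052, 2053, 2054 → 23.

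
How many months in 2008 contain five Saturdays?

A month of length L has five Saturdays iff its first Saturday is on day ≤ L−28 (so day 1–3 in a 31-day month, 1–2 in a 30-day month, day 1 in a leap February).
Checking each month of 2008: Jan starts Tue (31d); Feb starts Fri (29d); Mar starts Sat (31d) ✓; Apr starts Tue (30d); May starts Thu (31d) ✓; Jun starts Sun (30d); Jul starts Tue (31d); Aug starts Fri (31d) ✓; Sep starts Mon (30d); Oct starts Wed (31d); Nov starts Sat (30d) ✓; Dec starts Mon (31d).
Five-Saturday months: March, May, August, November → 4.

4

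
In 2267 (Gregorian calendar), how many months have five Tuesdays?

A month of length L has five Tuesdays iff its first Tuesday is on day ≤ L−28 (so day 1–3 in a 31-day month, 1–2 in a 30-day month, day 1 in a leap February).
Checking each month of 2267: Jan starts Tue (31d) ✓; Feb starts Fri (28d); Mar starts Fri (31d); Apr starts Mon (30d) ✓; May starts Wed (31d); Jun starts Sat (30d); Jul starts Mon (31d) ✓; Aug starts Thu (31d); Sep starts Sun (30d); Oct starts Tue (31d) ✓; Nov starts Fri (30d); Dec starts Sun (31d) ✓.
Five-Tuesday months: January, April, July, October, December → 5.

5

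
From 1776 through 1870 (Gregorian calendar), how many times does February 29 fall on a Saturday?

Leap years in 1776–1870: 23 of them.
Feb 29 weekday advances by 5 (mod 7) from one leap year to the next four years later (or differs when a century non-leap intervenes).
Leap-day weekdays: 1776:Thu 1780:Tue 1784:Sun 1788:Fri 1792:Wed 1796:Mon 1804:Wed 1808:Mon 1812:Sat✓ 1816:Thu 1820:Tue 1824:Sun 1828:Fri 1832:Wed 1836:Mon 1840:Sat✓ 1844:Thu 1848:Tue 1852:Sun 1856:Fri 1860:Wed 1864:Mon 1868:Sat✓
Saturday: 1812, 1840, 1868 → 3.

3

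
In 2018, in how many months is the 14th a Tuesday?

Check the 14th of each month of 2018: Jan 14: Sun, Feb 14: Wed, Mar 14: Wed, Apr 14: Sat, May 14: Mon, Jun 14: Thu, Jul 14: Sat, Aug 14: Tue, Sep 14: Fri, Oct 14: Sun, Nov 14: Wed, Dec 14: Fri.
Tuesday occurs in August — 1 month.

1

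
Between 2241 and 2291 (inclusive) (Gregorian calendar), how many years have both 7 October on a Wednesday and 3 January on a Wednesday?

Check each year's weekday for 7 October and 3 January:
  2241: Thu/Sun  2242: Fri/Mon  2243: Sat/Tue  2244: Mon/Wed  2245: Tue/Fri  2246: Wed/Sat  2247: Thu/Sun  2248: Sat/Mon  2249: Sun/Wed  2250: Mon/Thu  2251: Tue/Fri  2252: Thu/Sat  2253: Fri/Mon  2254: Sat/Tue  …(23 more)…  2278: Mon/Thu  2279: Tue/Fri  2280: Thu/Sat  2281: Fri/Mon  2282: Sat/Tue  2283: Sun/Wed  2284: Tue/Thu  2285: Wed/Sat  2286: Thu/Sun  2287: Fri/Mon  2288: Sun/Tue  2289: Mon/Thu  2290: Tue/Fri  2291: Wed/Sat
Both conditions hold in: no year — 0.

0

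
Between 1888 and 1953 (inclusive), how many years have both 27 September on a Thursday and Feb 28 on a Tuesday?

Check each year's weekday for 27 September and Feb 28:
  1888: Thu/Tue ✓  1889: Fri/Thu  1890: Sat/Fri  1891: Sun/Sat  1892: Tue/Sun  1893: Wed/Tue  1894: Thu/Wed  1895: Fri/Thu  1896: Sun/Fri  1897: Mon/Sun  1898: Tue/Mon  1899: Wed/Tue  1900: Thu/Wed  1901: Fri/Thu  …(38 more)…  1940: Fri/Wed  1941: Sat/Fri  1942: Sun/Sat  1943: Mon/Sun  1944: Wed/Mon  1945: Thu/Wed  1946: Fri/Thu  1947: Sat/Fri  1948: Mon/Sat  1949: Tue/Mon  1950: Wed/Tue  1951: Thu/Wed  1952: Sat/Thu  1953: Sun/Sat
Both conditions hold in: 1888, 1928 — 2.

2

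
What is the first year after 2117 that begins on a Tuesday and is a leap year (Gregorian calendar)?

2132

Jan 1 advances by 2 weekdays after a leap year and by 1 after a common year.
2117: Jan 1 is Friday.
2118: Saturday
2119: Sunday
2120: Monday (leap)
2121: Wednesday
2122: Thursday
2123: Friday
2124: Saturday (leap)
2125: Monday
2126: Tuesday
2127: Wednesday
2128: Thursday (leap)
2129: Saturday
2130: Sunday
2131: Monday
2132: Tuesday (leap)
2132 begins on a Tuesday and is a leap year.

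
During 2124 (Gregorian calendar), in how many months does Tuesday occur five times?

4

A month of length L has five Tuesdays iff its first Tuesday is on day ≤ L−28 (so day 1–3 in a 31-day month, 1–2 in a 30-day month, day 1 in a leap February).
Checking each month of 2124: Jan starts Sat (31d); Feb starts Tue (29d) ✓; Mar starts Wed (31d); Apr starts Sat (30d); May starts Mon (31d) ✓; Jun starts Thu (30d); Jul starts Sat (31d); Aug starts Tue (31d) ✓; Sep starts Fri (30d); Oct starts Sun (31d) ✓; Nov starts Wed (30d); Dec starts Fri (31d).
Five-Tuesday months: February, May, August, October → 4.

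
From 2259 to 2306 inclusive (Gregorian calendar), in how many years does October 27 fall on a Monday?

Track October 27's weekday year by year (advancing +1, or +2 across a Feb 29):
  2259: Thu  2260: Sat (+2)  2261: Sun (+1)  2262: Mon (+1) ✓  2263: Tue (+1)
  2264: Thu (+2)  2265: Fri (+1)  2266: Sat (+1)  2267: Sun (+1)  2268: Tue (+2)
  2269: Wed (+1)  2270: Thu (+1)  2271: Fri (+1)  2272: Sun (+2)  … (20 more years) …
  2293: Fri (+1)  2294: Sat (+1)  2295: Sun (+1)  2296: Tue (+2)  2297: Wed (+1)
  2298: Thu (+1)  2299: Fri (+1)  2300: Sat (+1)  2301: Sun (+1)  2302: Mon (+1) ✓
  2303: Tue (+1)  2304: Thu (+2)  2305: Fri (+1)  2306: Sat (+1)
Monday years: 2262, 2273, 2279, 2284, 2290, 2302 — 6 in total.

6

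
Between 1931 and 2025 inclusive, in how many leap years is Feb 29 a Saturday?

Leap years in 1931–2025: 24 of them.
Feb 29 weekday advances by 5 (mod 7) from one leap year to the next four years later (or differs when a century non-leap intervenes).
Leap-day weekdays: 1932:Mon 1936:Sat✓ 1940:Thu 1944:Tue 1948:Sun 1952:Fri 1956:Wed 1960:Mon 1964:Sat✓ 1968:Thu 1972:Tue 1976:Sun 1980:Fri 1984:Wed 1988:Mon 1992:Sat✓ 1996:Thu 2000:Tue 2004:Sun 2008:Fri 2012:Wed 2016:Mon 2020:Sat✓ 2024:Thu
Saturday: 1936, 1964, 1992, 2020 → 4.

4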